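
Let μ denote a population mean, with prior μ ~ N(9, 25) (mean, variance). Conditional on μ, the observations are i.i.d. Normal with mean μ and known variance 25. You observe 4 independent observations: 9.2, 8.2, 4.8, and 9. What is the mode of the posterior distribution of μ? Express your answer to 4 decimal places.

n = 4; x̄ = (9.2 + 8.2 + 4.8 + 9)/4 = 31.2/4 = 7.8.
For a Normal prior and Normal likelihood with known variance, the posterior is Normal; its mode equals its mean, the precision-weighted average.
Prior precision 1/σ₀² = 1/25 = 0.04; data precision n/σ² = 4/25 = 0.16.
μ̂ = (0.04·9 + 0.16·7.8) / (0.04 + 0.16) = 1.608/0.2 = 8.0400.

μ̂_MAP = 8.0400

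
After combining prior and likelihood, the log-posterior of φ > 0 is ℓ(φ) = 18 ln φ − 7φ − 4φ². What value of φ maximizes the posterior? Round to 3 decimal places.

φ̂_MAP = 1.125

ℓ'(φ) = 18/φ − 7 − 8φ. Setting this to zero and multiplying by φ: 8φ² + 7φ − 18 = 0.
φ = (−7 + √(7² + 4·8·18)) / (2·8) = (−7 + √625) / 16 = (−7 + 25)/16 = 9/8.
ℓ''(φ) = −18/φ² − 8 < 0, confirming a maximum.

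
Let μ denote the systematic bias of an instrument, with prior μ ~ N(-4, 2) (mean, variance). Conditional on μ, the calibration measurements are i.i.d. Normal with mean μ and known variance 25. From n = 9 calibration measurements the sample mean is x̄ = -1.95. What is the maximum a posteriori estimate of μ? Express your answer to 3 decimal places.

n = 9, x̄ = -1.95.
For a Normal prior and Normal likelihood with known variance, the posterior is Normal; its mode equals its mean, the precision-weighted average.
Prior precision 1/σ₀² = 1/2 = 0.5; data precision n/σ² = 9/25 = 0.36.
μ̂ = (0.5·(-4) + 0.36·(-1.95)) / (0.5 + 0.36) = (-2.702)/0.86 = -1351/430 ≈ -3.142.

μ̂_MAP = -3.142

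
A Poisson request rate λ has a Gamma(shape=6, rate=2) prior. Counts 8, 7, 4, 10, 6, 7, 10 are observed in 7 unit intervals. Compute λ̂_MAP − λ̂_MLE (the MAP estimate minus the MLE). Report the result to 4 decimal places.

Σxᵢ = 52. Posterior is Gamma(58, 9); MAP = (58−1)/9 = 57/9 ≈ 6.33333.
MLE = x̄ = 52/7 ≈ 7.42857.
Difference = 57/9 − 52/7 = -23/21 ≈ -1.0952.

MAP − MLE = -1.0952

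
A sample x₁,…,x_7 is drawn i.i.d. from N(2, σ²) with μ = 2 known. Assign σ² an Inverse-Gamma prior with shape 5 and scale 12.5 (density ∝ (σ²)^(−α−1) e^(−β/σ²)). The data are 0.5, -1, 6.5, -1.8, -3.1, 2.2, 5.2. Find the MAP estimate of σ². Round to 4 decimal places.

σ̂²_MAP = 5.6437

Sum of squared deviations about the known mean: SS = (0.5−2)² + (-1−2)² + (6.5−2)² + (-1.8−2)² + (-3.1−2)² + (2.2−2)² + (5.2−2)² = 82.23.
The Normal likelihood contributes (σ²)^(−n/2) exp(−SS/(2σ²)), so the posterior is Inverse-Gamma(α + n/2, β + SS/2) = Inverse-Gamma(8.5, 53.615).
The mode of Inverse-Gamma(a, b) is b/(a+1) = 53.615/9.5 ≈ 5.6437.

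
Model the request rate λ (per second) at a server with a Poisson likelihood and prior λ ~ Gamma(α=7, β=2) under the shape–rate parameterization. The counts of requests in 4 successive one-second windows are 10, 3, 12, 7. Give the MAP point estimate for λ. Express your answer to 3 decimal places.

Σxᵢ = 10+3+12+7 = 32, with n = 4.
Posterior ∝ λ^6e^(−2λ) · λ^32e^(−4λ) = λ^38e^(−6λ), i.e. Gamma(shape=39, rate=6).
The mode of a Gamma(a, b) with a ≥ 1 (shape–rate) is (a−1)/b = 38/6 ≈ 6.333.

λ̂_MAP = 6.333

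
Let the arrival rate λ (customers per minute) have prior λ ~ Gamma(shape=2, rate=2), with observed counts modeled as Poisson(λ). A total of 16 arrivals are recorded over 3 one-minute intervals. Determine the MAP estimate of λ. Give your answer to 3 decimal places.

Σxᵢ = 16, n = 3.
Posterior ∝ λe^(−2λ) · λ^16e^(−3λ) = λ^17e^(−5λ), i.e. Gamma(shape=18, rate=5).
The mode of a Gamma(a, b) with a ≥ 1 (shape–rate) is (a−1)/b = 17/5 ≈ 3.400.

λ̂_MAP = 3.400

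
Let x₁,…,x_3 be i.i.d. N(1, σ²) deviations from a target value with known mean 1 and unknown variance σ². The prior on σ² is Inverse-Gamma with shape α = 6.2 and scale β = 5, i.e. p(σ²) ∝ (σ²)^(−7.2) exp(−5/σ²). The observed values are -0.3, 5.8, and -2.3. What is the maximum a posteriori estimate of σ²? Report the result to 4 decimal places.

Sum of squared deviations about the known mean: SS = (-0.3−1)² + (5.8−1)² + (-2.3−1)² = 35.62.
The Normal likelihood contributes (σ²)^(−n/2) exp(−SS/(2σ²)), so the posterior is Inverse-Gamma(α + n/2, β + SS/2) = Inverse-Gamma(7.7, 22.81).
The mode of Inverse-Gamma(a, b) is b/(a+1) = 22.81/8.7 ≈ 2.6218.

σ̂²_MAP = 2.6218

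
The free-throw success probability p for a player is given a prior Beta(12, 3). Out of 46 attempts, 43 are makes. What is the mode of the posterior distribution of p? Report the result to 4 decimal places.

Prior: Beta(12, 3).
Data: 43 successes in 46 trials. The binomial likelihood contributes p^43(1−p)^3, so the posterior is Beta(12+43, 3+3) = Beta(55, 6).
For Beta(a, b) with a, b > 1 the mode is (a−1)/(a+b−2) = 54/59 ≈ 0.9153.

p̂_MAP = 0.9153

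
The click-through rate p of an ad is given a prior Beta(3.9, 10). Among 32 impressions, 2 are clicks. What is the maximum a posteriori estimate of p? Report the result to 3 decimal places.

Prior: Beta(3.9, 10).
Data: 2 successes in 32 trials. The binomial likelihood contributes p^2(1−p)^30, so the posterior is Beta(3.9+2, 10+30) = Beta(5.9, 40).
For Beta(a, b) with a, b > 1 the mode is (a−1)/(a+b−2) = 4.9/43.9 ≈ 0.112.

p̂_MAP = 0.112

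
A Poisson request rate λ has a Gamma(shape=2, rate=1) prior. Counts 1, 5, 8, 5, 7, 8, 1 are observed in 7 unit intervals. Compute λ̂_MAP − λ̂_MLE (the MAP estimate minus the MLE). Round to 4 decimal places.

MAP − MLE = -0.5000

Σxᵢ = 35. Posterior is Gamma(37, 8); MAP = (37−1)/8 = 36/8 ≈ 4.50000.
MLE = x̄ = 35/7 ≈ 5.00000.
Difference = 36/8 − 35/7 = -1/2 ≈ -0.5000.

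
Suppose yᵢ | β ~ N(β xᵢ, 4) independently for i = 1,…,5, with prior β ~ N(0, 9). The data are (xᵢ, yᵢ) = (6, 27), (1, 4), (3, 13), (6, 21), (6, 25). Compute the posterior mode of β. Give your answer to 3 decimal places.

log p(β | y) = −Σ(yᵢ − βxᵢ)²/(2·4) − β²/(2·9) + const.
Setting the derivative to zero: Σxᵢ(yᵢ − βxᵢ)/4 − β/9 = 0, so β = Σxᵢyᵢ / (Σxᵢ² + σ²/τ²).
Σxᵢyᵢ = 6·27 + 1·4 + 3·13 + 6·21 + 6·25 = 481; Σxᵢ² = 118; σ²/τ² = 4/9.
β̂_MAP = 481 / (118 + 4/9) = 481/(1066/9) = 333/82 ≈ 4.061.

β̂_MAP = 4.061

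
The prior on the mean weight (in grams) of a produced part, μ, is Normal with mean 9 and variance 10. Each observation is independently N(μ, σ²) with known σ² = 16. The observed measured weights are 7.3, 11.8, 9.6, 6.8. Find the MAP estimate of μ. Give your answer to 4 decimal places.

μ̂_MAP = 8.9107

n = 4; x̄ = (7.3 + 11.8 + 9.6 + 6.8)/4 = 35.5/4 = 8.875.
For a Normal prior and Normal likelihood with known variance, the posterior is Normal; its mode equals its mean, the precision-weighted average.
Prior precision 1/σ₀² = 1/10 = 0.1; data precision n/σ² = 4/16 = 0.25.
μ̂ = (0.1·9 + 0.25·8.875) / (0.1 + 0.25) = 3.11875/0.35 = 499/56 ≈ 8.9107.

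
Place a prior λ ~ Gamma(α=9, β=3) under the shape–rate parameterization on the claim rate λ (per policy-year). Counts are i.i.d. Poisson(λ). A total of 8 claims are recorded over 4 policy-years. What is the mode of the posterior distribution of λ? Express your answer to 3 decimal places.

λ̂_MAP = 2.286

Σxᵢ = 8, n = 4.
Posterior ∝ λ^8e^(−3λ) · λ^8e^(−4λ) = λ^16e^(−7λ), i.e. Gamma(shape=17, rate=7).
The mode of a Gamma(a, b) with a ≥ 1 (shape–rate) is (a−1)/b = 16/7 ≈ 2.286.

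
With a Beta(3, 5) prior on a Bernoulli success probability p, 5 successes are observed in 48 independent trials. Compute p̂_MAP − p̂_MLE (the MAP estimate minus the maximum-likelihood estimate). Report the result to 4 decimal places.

MAP − MLE = 0.0255

Posterior is Beta(8, 48); MAP = (8−1)/(56−2) = 7/54 ≈ 0.12963.
MLE ignores the prior: p̂_MLE = k/n = 5/48 ≈ 0.10417.
Difference = 7/54 − 5/48 = 11/432 ≈ 0.0255.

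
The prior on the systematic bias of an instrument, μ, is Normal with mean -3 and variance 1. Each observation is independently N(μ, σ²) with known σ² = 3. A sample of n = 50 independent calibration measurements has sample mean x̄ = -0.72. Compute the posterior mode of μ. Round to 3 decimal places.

n = 50, x̄ = -0.72.
For a Normal prior and Normal likelihood with known variance, the posterior is Normal; its mode equals its mean, the precision-weighted average.
Prior precision 1/σ₀² = 1/1 = 1; data precision n/σ² = 50/3.
μ̂ = (1·(-3) + (50/3)·(-0.72)) / (1 + 50/3) = (-15)/(53/3) = -45/53 ≈ -0.849.

μ̂_MAP = -0.849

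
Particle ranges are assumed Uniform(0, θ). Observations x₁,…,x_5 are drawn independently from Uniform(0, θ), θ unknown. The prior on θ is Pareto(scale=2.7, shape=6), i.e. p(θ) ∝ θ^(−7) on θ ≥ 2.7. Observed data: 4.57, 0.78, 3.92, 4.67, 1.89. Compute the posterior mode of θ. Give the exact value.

The Uniform(0, θ) likelihood is θ^(−n) for θ ≥ max(xᵢ), zero otherwise. Here max(xᵢ) = 4.67.
Posterior ∝ θ^(−7) · θ^(−5) = θ^(−12) on θ ≥ max(2.7, 4.67) = 4.67.
This density is strictly decreasing in θ, so the posterior mode lies at the lower boundary of the support.

θ̂_MAP = 4.67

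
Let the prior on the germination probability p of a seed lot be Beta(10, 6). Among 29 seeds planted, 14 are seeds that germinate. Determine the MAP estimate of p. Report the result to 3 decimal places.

p̂_MAP = 0.535

Prior: Beta(10, 6).
Data: 14 successes in 29 trials. The binomial likelihood contributes p^14(1−p)^15, so the posterior is Beta(10+14, 6+15) = Beta(24, 21).
For Beta(a, b) with a, b > 1 the mode is (a−1)/(a+b−2) = 23/43 ≈ 0.535.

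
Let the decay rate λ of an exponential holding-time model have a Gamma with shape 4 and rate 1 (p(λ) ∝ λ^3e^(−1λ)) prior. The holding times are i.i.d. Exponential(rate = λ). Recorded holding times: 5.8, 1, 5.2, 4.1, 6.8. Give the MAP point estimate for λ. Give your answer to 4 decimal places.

λ̂_MAP = 0.3347

The Exponential(rate=λ) likelihood is ∝ λ^n e^(−λΣtᵢ). Here n = 5 and Σtᵢ = 5.8 + 1 + 5.2 + 4.1 + 6.8 = 22.9.
Posterior ∝ λ^3e^(−1λ) · λ^5e^(−22.9λ) = λ^8e^(−23.9λ), i.e. Gamma(9, 23.9).
Mode = (a−1)/b = 8/23.9 ≈ 0.3347.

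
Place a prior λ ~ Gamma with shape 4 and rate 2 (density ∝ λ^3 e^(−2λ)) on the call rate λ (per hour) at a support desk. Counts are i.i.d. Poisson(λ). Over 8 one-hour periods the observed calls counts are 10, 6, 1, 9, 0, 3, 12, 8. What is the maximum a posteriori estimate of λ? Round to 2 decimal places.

Σxᵢ = 10+6+1+9+0+3+12+8 = 49, with n = 8.
Posterior ∝ λ^3e^(−2λ) · λ^49e^(−8λ) = λ^52e^(−10λ), i.e. Gamma(shape=53, rate=10).
The mode of a Gamma(a, b) with a ≥ 1 (shape–rate) is (a−1)/b = 52/10 ≈ 5.20.

λ̂_MAP = 5.20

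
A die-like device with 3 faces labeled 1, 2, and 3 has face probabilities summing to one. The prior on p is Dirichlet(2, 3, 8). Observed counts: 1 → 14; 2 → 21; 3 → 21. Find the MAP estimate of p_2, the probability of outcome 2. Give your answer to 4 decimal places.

MAP estimate: 0.3485

The posterior is Dirichlet(αᵢ + nᵢ) = Dirichlet(16, 24, 29).
For a Dirichlet(a₁,…,a_K) with all aᵢ > 1, the mode has j-th component (aⱼ − 1)/(Σaᵢ − K).
Here Σaᵢ = 69 and K = 3, so p_2 = (24 − 1)/(69 − 3) = 23/66 ≈ 0.3485.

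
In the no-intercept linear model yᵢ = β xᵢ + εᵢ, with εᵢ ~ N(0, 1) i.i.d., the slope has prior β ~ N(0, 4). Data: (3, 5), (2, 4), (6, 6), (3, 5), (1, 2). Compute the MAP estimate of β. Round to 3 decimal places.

log p(β | y) = −Σ(yᵢ − βxᵢ)²/(2·1) − β²/(2·4) + const.
Setting the derivative to zero: Σxᵢ(yᵢ − βxᵢ)/1 − β/4 = 0, so β = Σxᵢyᵢ / (Σxᵢ² + σ²/τ²).
Σxᵢyᵢ = 3·5 + 2·4 + 6·6 + 3·5 + 1·2 = 76; Σxᵢ² = 59; σ²/τ² = 0.25.
β̂_MAP = 76 / (59 + 0.25) = 76/59.25 ≈ 1.283.

β̂_MAP = 1.283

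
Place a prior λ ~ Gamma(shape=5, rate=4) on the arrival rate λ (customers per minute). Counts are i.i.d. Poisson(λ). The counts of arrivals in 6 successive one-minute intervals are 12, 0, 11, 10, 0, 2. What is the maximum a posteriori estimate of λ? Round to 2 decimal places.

Σxᵢ = 12+0+11+10+0+2 = 35, with n = 6.
Posterior ∝ λ^4e^(−4λ) · λ^35e^(−6λ) = λ^39e^(−10λ), i.e. Gamma(shape=40, rate=10).
The mode of a Gamma(a, b) with a ≥ 1 (shape–rate) is (a−1)/b = 39/10 ≈ 3.90.

λ̂_MAP = 3.90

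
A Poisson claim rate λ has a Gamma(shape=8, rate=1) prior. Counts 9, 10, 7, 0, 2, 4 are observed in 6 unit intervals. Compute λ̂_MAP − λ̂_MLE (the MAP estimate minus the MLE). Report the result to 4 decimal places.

MAP − MLE = 0.2381

Σxᵢ = 32. Posterior is Gamma(40, 7); MAP = (40−1)/7 = 39/7 ≈ 5.57143.
MLE = x̄ = 32/6 ≈ 5.33333.
Difference = 39/7 − 32/6 = 5/21 ≈ 0.2381.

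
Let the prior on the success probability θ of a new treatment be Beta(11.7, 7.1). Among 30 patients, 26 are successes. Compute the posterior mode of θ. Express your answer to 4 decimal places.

θ̂_MAP = 0.7842

Prior: Beta(11.7, 7.1).
Data: 26 successes in 30 trials. The binomial likelihood contributes θ^26(1−θ)^4, so the posterior is Beta(11.7+26, 7.1+4) = Beta(37.7, 11.1).
For Beta(a, b) with a, b > 1 the mode is (a−1)/(a+b−2) = 36.7/46.8 ≈ 0.7842.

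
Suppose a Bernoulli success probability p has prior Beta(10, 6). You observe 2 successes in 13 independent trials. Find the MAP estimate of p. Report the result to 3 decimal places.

p̂_MAP = 0.407

Prior: Beta(10, 6).
Data: 2 successes in 13 trials. The binomial likelihood contributes p^2(1−p)^11, so the posterior is Beta(10+2, 6+11) = Beta(12, 17).
For Beta(a, b) with a, b > 1 the mode is (a−1)/(a+b−2) = 11/27 ≈ 0.407.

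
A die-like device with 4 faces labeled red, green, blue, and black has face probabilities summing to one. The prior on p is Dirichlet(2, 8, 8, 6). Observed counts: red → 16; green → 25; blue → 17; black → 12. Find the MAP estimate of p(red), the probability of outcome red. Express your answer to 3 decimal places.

MAP estimate of p(red) = 0.189

The posterior is Dirichlet(αᵢ + nᵢ) = Dirichlet(18, 33, 25, 18).
For a Dirichlet(a₁,…,a_K) with all aᵢ > 1, the mode has j-th component (aⱼ − 1)/(Σaᵢ − K).
Here Σaᵢ = 94 and K = 4, so p(red) = (18 − 1)/(94 − 4) = 17/90 ≈ 0.189.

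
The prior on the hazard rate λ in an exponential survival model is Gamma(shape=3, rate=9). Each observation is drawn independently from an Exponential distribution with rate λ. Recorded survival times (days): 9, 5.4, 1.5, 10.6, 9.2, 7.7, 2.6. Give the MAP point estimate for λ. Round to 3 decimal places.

The Exponential(rate=λ) likelihood is ∝ λ^n e^(−λΣtᵢ). Here n = 7 and Σtᵢ = 9 + 5.4 + 1.5 + 10.6 + 9.2 + 7.7 + 2.6 = 46.
Posterior ∝ λ^2e^(−9λ) · λ^7e^(−46λ) = λ^9e^(−55λ), i.e. Gamma(10, 55).
Mode = (a−1)/b = 9/55 ≈ 0.164.

λ̂_MAP = 0.164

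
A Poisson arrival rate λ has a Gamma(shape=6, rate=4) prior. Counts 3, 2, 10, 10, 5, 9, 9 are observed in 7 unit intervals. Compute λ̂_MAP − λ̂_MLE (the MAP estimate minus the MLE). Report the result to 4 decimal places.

MAP − MLE = -2.0390

Σxᵢ = 48. Posterior is Gamma(54, 11); MAP = (54−1)/11 = 53/11 ≈ 4.81818.
MLE = x̄ = 48/7 ≈ 6.85714.
Difference = 53/11 − 48/7 = -157/77 ≈ -2.0390.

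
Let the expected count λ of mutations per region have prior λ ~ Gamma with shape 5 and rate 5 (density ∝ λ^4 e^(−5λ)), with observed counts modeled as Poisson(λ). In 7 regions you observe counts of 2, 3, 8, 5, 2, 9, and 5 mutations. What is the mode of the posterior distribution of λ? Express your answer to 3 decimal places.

Σxᵢ = 2+3+8+5+2+9+5 = 34, with n = 7.
Posterior ∝ λ^4e^(−5λ) · λ^34e^(−7λ) = λ^38e^(−12λ), i.e. Gamma(shape=39, rate=12).
The mode of a Gamma(a, b) with a ≥ 1 (shape–rate) is (a−1)/b = 38/12 ≈ 3.167.

λ̂_MAP = 3.167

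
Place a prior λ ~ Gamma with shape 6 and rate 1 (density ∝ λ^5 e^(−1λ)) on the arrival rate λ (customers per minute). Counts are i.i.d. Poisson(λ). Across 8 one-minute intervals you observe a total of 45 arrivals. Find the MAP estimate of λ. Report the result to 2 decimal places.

Σxᵢ = 45, n = 8.
Posterior ∝ λ^5e^(−1λ) · λ^45e^(−8λ) = λ^50e^(−9λ), i.e. Gamma(shape=51, rate=9).
The mode of a Gamma(a, b) with a ≥ 1 (shape–rate) is (a−1)/b = 50/9 ≈ 5.56.

λ̂_MAP = 5.56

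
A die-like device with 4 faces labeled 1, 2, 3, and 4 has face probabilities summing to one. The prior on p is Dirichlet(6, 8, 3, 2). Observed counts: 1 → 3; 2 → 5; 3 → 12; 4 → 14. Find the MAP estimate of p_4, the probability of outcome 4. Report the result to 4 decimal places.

The posterior is Dirichlet(αᵢ + nᵢ) = Dirichlet(9, 13, 15, 16).
For a Dirichlet(a₁,…,a_K) with all aᵢ > 1, the mode has j-th component (aⱼ − 1)/(Σaᵢ − K).
Here Σaᵢ = 53 and K = 4, so p_4 = (16 − 1)/(53 − 4) = 15/49 ≈ 0.3061.

MAP estimate: 0.3061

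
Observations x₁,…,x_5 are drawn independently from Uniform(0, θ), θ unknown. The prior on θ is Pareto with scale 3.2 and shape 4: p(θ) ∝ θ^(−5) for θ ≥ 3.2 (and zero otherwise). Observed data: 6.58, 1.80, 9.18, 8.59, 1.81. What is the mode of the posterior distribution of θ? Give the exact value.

θ̂_MAP = 9.18

The Uniform(0, θ) likelihood is θ^(−n) for θ ≥ max(xᵢ), zero otherwise. Here max(xᵢ) = 9.18.
Posterior ∝ θ^(−5) · θ^(−5) = θ^(−10) on θ ≥ max(3.2, 9.18) = 9.18.
This density is strictly decreasing in θ, so the posterior mode lies at the lower boundary of the support.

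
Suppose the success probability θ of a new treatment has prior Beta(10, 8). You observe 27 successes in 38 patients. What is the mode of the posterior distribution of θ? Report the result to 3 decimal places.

Prior: Beta(10, 8).
Data: 27 successes in 38 trials. The binomial likelihood contributes θ^27(1−θ)^11, so the posterior is Beta(10+27, 8+11) = Beta(37, 19).
For Beta(a, b) with a, b > 1 the mode is (a−1)/(a+b−2) = 36/54 ≈ 0.667.

θ̂_MAP = 0.667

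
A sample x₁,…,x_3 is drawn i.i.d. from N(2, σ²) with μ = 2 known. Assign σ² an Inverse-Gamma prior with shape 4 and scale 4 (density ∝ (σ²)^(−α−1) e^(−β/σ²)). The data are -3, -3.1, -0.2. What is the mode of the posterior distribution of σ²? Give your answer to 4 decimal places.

Sum of squared deviations about the known mean: SS = (-3−2)² + (-3.1−2)² + (-0.2−2)² = 55.85.
The Normal likelihood contributes (σ²)^(−n/2) exp(−SS/(2σ²)), so the posterior is Inverse-Gamma(α + n/2, β + SS/2) = Inverse-Gamma(5.5, 31.925).
The mode of Inverse-Gamma(a, b) is b/(a+1) = 31.925/6.5 ≈ 4.9115.

σ̂²_MAP = 4.9115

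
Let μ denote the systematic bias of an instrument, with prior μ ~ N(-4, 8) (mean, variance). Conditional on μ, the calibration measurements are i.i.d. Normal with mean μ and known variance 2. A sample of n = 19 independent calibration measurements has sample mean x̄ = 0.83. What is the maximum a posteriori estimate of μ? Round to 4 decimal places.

n = 19, x̄ = 0.83.
For a Normal prior and Normal likelihood with known variance, the posterior is Normal; its mode equals its mean, the precision-weighted average.
Prior precision 1/σ₀² = 1/8 = 0.125; data precision n/σ² = 19/2 = 9.5.
μ̂ = (0.125·(-4) + 9.5·0.83) / (0.125 + 9.5) = 7.385/9.625 = 211/275 ≈ 0.7673.

μ̂_MAP = 0.7673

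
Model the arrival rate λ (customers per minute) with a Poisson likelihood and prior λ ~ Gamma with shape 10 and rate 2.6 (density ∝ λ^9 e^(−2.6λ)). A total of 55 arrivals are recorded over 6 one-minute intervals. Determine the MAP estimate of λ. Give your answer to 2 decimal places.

λ̂_MAP = 7.44

Σxᵢ = 55, n = 6.
Posterior ∝ λ^9e^(−2.6λ) · λ^55e^(−6λ) = λ^64e^(−8.6λ), i.e. Gamma(shape=65, rate=8.6).
The mode of a Gamma(a, b) with a ≥ 1 (shape–rate) is (a−1)/b = 64/8.6 ≈ 7.44.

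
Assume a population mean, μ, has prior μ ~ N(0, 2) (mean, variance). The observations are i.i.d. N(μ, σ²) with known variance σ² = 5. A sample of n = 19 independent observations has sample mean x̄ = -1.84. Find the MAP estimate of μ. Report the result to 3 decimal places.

n = 19, x̄ = -1.84.
For a Normal prior and Normal likelihood with known variance, the posterior is Normal; its mode equals its mean, the precision-weighted average.
Prior precision 1/σ₀² = 1/2 = 0.5; data precision n/σ² = 19/5 = 3.8.
μ̂ = (0.5·0 + 3.8·(-1.84)) / (0.5 + 3.8) = (-6.992)/4.3 = -1748/1075 ≈ -1.626.

μ̂_MAP = -1.626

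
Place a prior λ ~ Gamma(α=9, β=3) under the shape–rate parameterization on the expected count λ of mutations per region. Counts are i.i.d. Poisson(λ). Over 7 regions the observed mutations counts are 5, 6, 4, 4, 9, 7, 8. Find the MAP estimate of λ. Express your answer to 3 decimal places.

Σxᵢ = 5+6+4+4+9+7+8 = 43, with n = 7.
Posterior ∝ λ^8e^(−3λ) · λ^43e^(−7λ) = λ^51e^(−10λ), i.e. Gamma(shape=52, rate=10).
The mode of a Gamma(a, b) with a ≥ 1 (shape–rate) is (a−1)/b = 51/10 ≈ 5.100.

λ̂_MAP = 5.100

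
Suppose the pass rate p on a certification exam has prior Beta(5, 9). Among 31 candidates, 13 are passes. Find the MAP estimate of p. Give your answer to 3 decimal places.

Prior: Beta(5, 9).
Data: 13 successes in 31 trials. The binomial likelihood contributes p^13(1−p)^18, so the posterior is Beta(5+13, 9+18) = Beta(18, 27).
For Beta(a, b) with a, b > 1 the mode is (a−1)/(a+b−2) = 17/43 ≈ 0.395.

p̂_MAP = 0.395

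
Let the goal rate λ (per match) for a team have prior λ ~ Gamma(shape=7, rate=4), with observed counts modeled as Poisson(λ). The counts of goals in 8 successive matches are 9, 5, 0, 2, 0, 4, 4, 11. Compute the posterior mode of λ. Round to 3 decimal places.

Σxᵢ = 9+5+0+2+0+4+4+11 = 35, with n = 8.
Posterior ∝ λ^6e^(−4λ) · λ^35e^(−8λ) = λ^41e^(−12λ), i.e. Gamma(shape=42, rate=12).
The mode of a Gamma(a, b) with a ≥ 1 (shape–rate) is (a−1)/b = 41/12 ≈ 3.417.

λ̂_MAP = 3.417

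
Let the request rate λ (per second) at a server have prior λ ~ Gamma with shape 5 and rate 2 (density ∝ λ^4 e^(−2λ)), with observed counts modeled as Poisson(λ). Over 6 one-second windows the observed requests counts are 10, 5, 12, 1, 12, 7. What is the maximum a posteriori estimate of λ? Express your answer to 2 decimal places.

λ̂_MAP = 6.38

Σxᵢ = 10+5+12+1+12+7 = 47, with n = 6.
Posterior ∝ λ^4e^(−2λ) · λ^47e^(−6λ) = λ^51e^(−8λ), i.e. Gamma(shape=52, rate=8).
The mode of a Gamma(a, b) with a ≥ 1 (shape–rate) is (a−1)/b = 51/8 ≈ 6.38.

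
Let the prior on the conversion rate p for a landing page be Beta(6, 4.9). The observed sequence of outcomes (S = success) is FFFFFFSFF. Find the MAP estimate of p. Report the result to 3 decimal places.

Prior: Beta(6, 4.9).
Data: 1 success in 9 trials (from the sequence). The binomial likelihood contributes p(1−p)^8, so the posterior is Beta(6+1, 4.9+8) = Beta(7, 12.9).
For Beta(a, b) with a, b > 1 the mode is (a−1)/(a+b−2) = 6/17.9 ≈ 0.335.

p̂_MAP = 0.335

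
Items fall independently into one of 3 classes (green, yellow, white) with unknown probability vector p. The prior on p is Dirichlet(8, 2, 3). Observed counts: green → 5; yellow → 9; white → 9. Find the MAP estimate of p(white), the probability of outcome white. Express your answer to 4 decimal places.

The posterior is Dirichlet(αᵢ + nᵢ) = Dirichlet(13, 11, 12).
For a Dirichlet(a₁,…,a_K) with all aᵢ > 1, the mode has j-th component (aⱼ − 1)/(Σaᵢ − K).
Here Σaᵢ = 36 and K = 3, so p(white) = (12 − 1)/(36 − 3) = 11/33 ≈ 0.3333.

MAP estimate of p(white) = 0.3333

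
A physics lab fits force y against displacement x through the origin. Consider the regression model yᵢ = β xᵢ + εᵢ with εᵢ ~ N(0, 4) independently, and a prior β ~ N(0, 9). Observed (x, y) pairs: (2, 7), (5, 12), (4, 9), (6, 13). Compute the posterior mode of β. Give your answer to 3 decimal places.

log p(β | y) = −Σ(yᵢ − βxᵢ)²/(2·4) − β²/(2·9) + const.
Setting the derivative to zero: Σxᵢ(yᵢ − βxᵢ)/4 − β/9 = 0, so β = Σxᵢyᵢ / (Σxᵢ² + σ²/τ²).
Σxᵢyᵢ = 2·7 + 5·12 + 4·9 + 6·13 = 188; Σxᵢ² = 81; σ²/τ² = 4/9.
β̂_MAP = 188 / (81 + 4/9) = 188/(733/9) = 1692/733 ≈ 2.308.

β̂_MAP = 2.308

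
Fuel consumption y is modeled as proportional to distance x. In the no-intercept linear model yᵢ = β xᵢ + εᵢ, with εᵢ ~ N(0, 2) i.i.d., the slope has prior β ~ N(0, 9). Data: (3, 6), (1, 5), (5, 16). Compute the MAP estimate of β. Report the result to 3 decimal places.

log p(β | y) = −Σ(yᵢ − βxᵢ)²/(2·2) − β²/(2·9) + const.
Setting the derivative to zero: Σxᵢ(yᵢ − βxᵢ)/2 − β/9 = 0, so β = Σxᵢyᵢ / (Σxᵢ² + σ²/τ²).
Σxᵢyᵢ = 3·6 + 1·5 + 5·16 = 103; Σxᵢ² = 35; σ²/τ² = 2/9.
β̂_MAP = 103 / (35 + 2/9) = 103/(317/9) = 927/317 ≈ 2.924.

β̂_MAP = 2.924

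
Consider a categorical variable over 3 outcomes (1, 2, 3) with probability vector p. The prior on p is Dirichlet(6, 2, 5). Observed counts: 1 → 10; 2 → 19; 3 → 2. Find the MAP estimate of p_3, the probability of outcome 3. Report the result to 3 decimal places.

MAP estimate: 0.146

The posterior is Dirichlet(αᵢ + nᵢ) = Dirichlet(16, 21, 7).
For a Dirichlet(a₁,…,a_K) with all aᵢ > 1, the mode has j-th component (aⱼ − 1)/(Σaᵢ − K).
Here Σaᵢ = 44 and K = 3, so p_3 = (7 − 1)/(44 − 3) = 6/41 ≈ 0.146.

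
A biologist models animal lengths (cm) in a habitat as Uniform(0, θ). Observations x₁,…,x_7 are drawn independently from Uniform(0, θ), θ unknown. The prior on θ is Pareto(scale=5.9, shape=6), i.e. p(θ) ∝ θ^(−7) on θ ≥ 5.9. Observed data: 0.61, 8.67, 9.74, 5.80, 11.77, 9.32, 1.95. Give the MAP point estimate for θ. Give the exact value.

The Uniform(0, θ) likelihood is θ^(−n) for θ ≥ max(xᵢ), zero otherwise. Here max(xᵢ) = 11.77.
Posterior ∝ θ^(−7) · θ^(−7) = θ^(−14) on θ ≥ max(5.9, 11.77) = 11.77.
This density is strictly decreasing in θ, so the posterior mode lies at the lower boundary of the support.

θ̂_MAP = 11.77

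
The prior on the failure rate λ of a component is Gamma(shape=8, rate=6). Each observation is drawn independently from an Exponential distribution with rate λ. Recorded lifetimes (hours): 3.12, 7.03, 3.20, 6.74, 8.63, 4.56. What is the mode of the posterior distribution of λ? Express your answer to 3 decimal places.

λ̂_MAP = 0.331

The Exponential(rate=λ) likelihood is ∝ λ^n e^(−λΣtᵢ). Here n = 6 and Σtᵢ = 3.12 + 7.03 + 3.20 + 6.74 + 8.63 + 4.56 = 33.28.
Posterior ∝ λ^7e^(−6λ) · λ^6e^(−33.28λ) = λ^13e^(−39.28λ), i.e. Gamma(14, 39.28).
Mode = (a−1)/b = 13/39.28 ≈ 0.331.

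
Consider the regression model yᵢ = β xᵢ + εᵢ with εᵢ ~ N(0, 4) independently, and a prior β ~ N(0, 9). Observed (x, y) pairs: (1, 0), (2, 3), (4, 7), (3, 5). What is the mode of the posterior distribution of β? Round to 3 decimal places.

log p(β | y) = −Σ(yᵢ − βxᵢ)²/(2·4) − β²/(2·9) + const.
Setting the derivative to zero: Σxᵢ(yᵢ − βxᵢ)/4 − β/9 = 0, so β = Σxᵢyᵢ / (Σxᵢ² + σ²/τ²).
Σxᵢyᵢ = 1·0 + 2·3 + 4·7 + 3·5 = 49; Σxᵢ² = 30; σ²/τ² = 4/9.
β̂_MAP = 49 / (30 + 4/9) = 49/(274/9) = 441/274 ≈ 1.609.

β̂_MAP = 1.609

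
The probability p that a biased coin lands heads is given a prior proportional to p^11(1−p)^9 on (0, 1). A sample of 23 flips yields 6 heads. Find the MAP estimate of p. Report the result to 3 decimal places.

The prior density ∝ p^11(1−p)^9 is the kernel of Beta(12, 10).
Data: 6 successes in 23 trials. The binomial likelihood contributes p^6(1−p)^17, so the posterior is Beta(12+6, 10+17) = Beta(18, 27).
For Beta(a, b) with a, b > 1 the mode is (a−1)/(a+b−2) = 17/43 ≈ 0.395.

p̂_MAP = 0.395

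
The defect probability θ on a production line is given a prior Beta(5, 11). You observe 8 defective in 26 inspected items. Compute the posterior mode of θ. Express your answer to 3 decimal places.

θ̂_MAP = 0.300

Prior: Beta(5, 11).
Data: 8 successes in 26 trials. The binomial likelihood contributes θ^8(1−θ)^18, so the posterior is Beta(5+8, 11+18) = Beta(13, 29).
For Beta(a, b) with a, b > 1 the mode is (a−1)/(a+b−2) = 12/40 ≈ 0.300.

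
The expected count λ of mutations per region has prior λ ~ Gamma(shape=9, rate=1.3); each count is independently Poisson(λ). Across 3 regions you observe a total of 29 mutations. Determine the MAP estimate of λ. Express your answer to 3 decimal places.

λ̂_MAP = 8.605

Σxᵢ = 29, n = 3.
Posterior ∝ λ^8e^(−1.3λ) · λ^29e^(−3λ) = λ^37e^(−4.3λ), i.e. Gamma(shape=38, rate=4.3).
The mode of a Gamma(a, b) with a ≥ 1 (shape–rate) is (a−1)/b = 37/4.3 ≈ 8.605.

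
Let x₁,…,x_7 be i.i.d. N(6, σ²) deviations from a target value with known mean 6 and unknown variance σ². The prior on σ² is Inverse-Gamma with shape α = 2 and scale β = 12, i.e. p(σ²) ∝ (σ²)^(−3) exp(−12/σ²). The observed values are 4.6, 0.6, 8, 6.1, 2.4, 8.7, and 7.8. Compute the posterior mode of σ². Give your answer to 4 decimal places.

σ̂²_MAP = 6.3554

Sum of squared deviations about the known mean: SS = (4.6−6)² + (0.6−6)² + (8−6)² + (6.1−6)² + (2.4−6)² + (8.7−6)² + (7.8−6)² = 58.62.
The Normal likelihood contributes (σ²)^(−n/2) exp(−SS/(2σ²)), so the posterior is Inverse-Gamma(α + n/2, β + SS/2) = Inverse-Gamma(5.5, 41.31).
The mode of Inverse-Gamma(a, b) is b/(a+1) = 41.31/6.5 ≈ 6.3554.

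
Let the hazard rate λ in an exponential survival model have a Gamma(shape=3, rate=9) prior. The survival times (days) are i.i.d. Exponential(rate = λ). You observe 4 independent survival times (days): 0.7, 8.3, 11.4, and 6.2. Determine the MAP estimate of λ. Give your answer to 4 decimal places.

The Exponential(rate=λ) likelihood is ∝ λ^n e^(−λΣtᵢ). Here n = 4 and Σtᵢ = 0.7 + 8.3 + 11.4 + 6.2 = 26.6.
Posterior ∝ λ^2e^(−9λ) · λ^4e^(−26.6λ) = λ^6e^(−35.6λ), i.e. Gamma(7, 35.6).
Mode = (a−1)/b = 6/35.6 ≈ 0.1685.

λ̂_MAP = 0.1685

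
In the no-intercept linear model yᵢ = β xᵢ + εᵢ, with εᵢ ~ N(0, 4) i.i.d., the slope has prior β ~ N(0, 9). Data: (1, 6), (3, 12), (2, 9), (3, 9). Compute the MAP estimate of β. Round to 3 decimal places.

β̂_MAP = 3.711

log p(β | y) = −Σ(yᵢ − βxᵢ)²/(2·4) − β²/(2·9) + const.
Setting the derivative to zero: Σxᵢ(yᵢ − βxᵢ)/4 − β/9 = 0, so β = Σxᵢyᵢ / (Σxᵢ² + σ²/τ²).
Σxᵢyᵢ = 1·6 + 3·12 + 2·9 + 3·9 = 87; Σxᵢ² = 23; σ²/τ² = 4/9.
β̂_MAP = 87 / (23 + 4/9) = 87/(211/9) = 783/211 ≈ 3.711.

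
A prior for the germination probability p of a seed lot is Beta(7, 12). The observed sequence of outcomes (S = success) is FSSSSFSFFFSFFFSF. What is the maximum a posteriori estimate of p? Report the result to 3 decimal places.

Prior: Beta(7, 12).
Data: 7 successes in 16 trials (from the sequence). The binomial likelihood contributes p^7(1−p)^9, so the posterior is Beta(7+7, 12+9) = Beta(14, 21).
For Beta(a, b) with a, b > 1 the mode is (a−1)/(a+b−2) = 13/33 ≈ 0.394.

p̂_MAP = 0.394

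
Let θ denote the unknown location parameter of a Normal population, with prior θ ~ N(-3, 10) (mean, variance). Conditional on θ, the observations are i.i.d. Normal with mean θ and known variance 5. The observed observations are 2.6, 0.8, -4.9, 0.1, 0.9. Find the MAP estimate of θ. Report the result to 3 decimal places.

θ̂_MAP = -0.364

n = 5; x̄ = (2.6 + 0.8 + (-4.9) + 0.1 + 0.9)/5 = -0.5/5 = -0.1.
For a Normal prior and Normal likelihood with known variance, the posterior is Normal; its mode equals its mean, the precision-weighted average.
Prior precision 1/σ₀² = 1/10 = 0.1; data precision n/σ² = 5/5 = 1.
θ̂ = (0.1·(-3) + 1·(-0.1)) / (0.1 + 1) = (-0.4)/1.1 = -4/11 ≈ -0.364.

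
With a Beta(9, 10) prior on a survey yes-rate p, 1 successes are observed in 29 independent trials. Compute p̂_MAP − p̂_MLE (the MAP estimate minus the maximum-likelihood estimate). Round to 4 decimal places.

MAP − MLE = 0.1612

Posterior is Beta(10, 38); MAP = (10−1)/(48−2) = 9/46 ≈ 0.19565.
MLE ignores the prior: p̂_MLE = k/n = 1/29 ≈ 0.03448.
Difference = 9/46 − 1/29 = 215/1334 ≈ 0.1612.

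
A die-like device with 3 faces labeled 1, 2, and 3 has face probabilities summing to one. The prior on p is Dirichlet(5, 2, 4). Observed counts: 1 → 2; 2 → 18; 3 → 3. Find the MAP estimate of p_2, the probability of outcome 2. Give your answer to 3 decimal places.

The posterior is Dirichlet(αᵢ + nᵢ) = Dirichlet(7, 20, 7).
For a Dirichlet(a₁,…,a_K) with all aᵢ > 1, the mode has j-th component (aⱼ − 1)/(Σaᵢ − K).
Here Σaᵢ = 34 and K = 3, so p_2 = (20 − 1)/(34 − 3) = 19/31 ≈ 0.613.

MAP estimate: 0.613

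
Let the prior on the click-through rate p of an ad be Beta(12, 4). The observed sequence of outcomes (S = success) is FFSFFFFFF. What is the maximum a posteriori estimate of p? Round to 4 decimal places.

Prior: Beta(12, 4).
Data: 1 success in 9 trials (from the sequence). The binomial likelihood contributes p(1−p)^8, so the posterior is Beta(12+1, 4+8) = Beta(13, 12).
For Beta(a, b) with a, b > 1 the mode is (a−1)/(a+b−2) = 12/23 ≈ 0.5217.

p̂_MAP = 0.5217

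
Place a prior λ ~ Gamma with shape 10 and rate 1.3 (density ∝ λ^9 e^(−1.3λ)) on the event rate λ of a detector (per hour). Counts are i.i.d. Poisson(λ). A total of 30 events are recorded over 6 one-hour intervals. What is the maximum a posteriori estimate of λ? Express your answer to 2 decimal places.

λ̂_MAP = 5.34

Σxᵢ = 30, n = 6.
Posterior ∝ λ^9e^(−1.3λ) · λ^30e^(−6λ) = λ^39e^(−7.3λ), i.e. Gamma(shape=40, rate=7.3).
The mode of a Gamma(a, b) with a ≥ 1 (shape–rate) is (a−1)/b = 39/7.3 ≈ 5.34.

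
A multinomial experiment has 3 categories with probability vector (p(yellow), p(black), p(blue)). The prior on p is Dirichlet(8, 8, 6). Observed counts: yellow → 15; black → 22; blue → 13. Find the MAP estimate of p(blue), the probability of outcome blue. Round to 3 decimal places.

MAP estimate of p(blue) = 0.261

The posterior is Dirichlet(αᵢ + nᵢ) = Dirichlet(23, 30, 19).
For a Dirichlet(a₁,…,a_K) with all aᵢ > 1, the mode has j-th component (aⱼ − 1)/(Σaᵢ − K).
Here Σaᵢ = 72 and K = 3, so p(blue) = (19 − 1)/(72 − 3) = 18/69 ≈ 0.261.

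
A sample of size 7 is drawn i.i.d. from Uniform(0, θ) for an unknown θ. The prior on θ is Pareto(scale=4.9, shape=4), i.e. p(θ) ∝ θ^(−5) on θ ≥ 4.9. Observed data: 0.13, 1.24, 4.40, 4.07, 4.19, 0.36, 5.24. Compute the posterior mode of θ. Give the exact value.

θ̂_MAP = 5.24

The Uniform(0, θ) likelihood is θ^(−n) for θ ≥ max(xᵢ), zero otherwise. Here max(xᵢ) = 5.24.
Posterior ∝ θ^(−5) · θ^(−7) = θ^(−12) on θ ≥ max(4.9, 5.24) = 5.24.
This density is strictly decreasing in θ, so the posterior mode lies at the lower boundary of the support.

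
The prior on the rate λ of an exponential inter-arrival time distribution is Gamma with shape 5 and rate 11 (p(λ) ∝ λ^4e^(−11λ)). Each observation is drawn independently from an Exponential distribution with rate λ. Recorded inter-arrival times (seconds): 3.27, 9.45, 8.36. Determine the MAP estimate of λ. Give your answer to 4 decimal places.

λ̂_MAP = 0.2182

The Exponential(rate=λ) likelihood is ∝ λ^n e^(−λΣtᵢ). Here n = 3 and Σtᵢ = 3.27 + 9.45 + 8.36 = 21.08.
Posterior ∝ λ^4e^(−11λ) · λ^3e^(−21.08λ) = λ^7e^(−32.08λ), i.e. Gamma(8, 32.08).
Mode = (a−1)/b = 7/32.08 ≈ 0.2182.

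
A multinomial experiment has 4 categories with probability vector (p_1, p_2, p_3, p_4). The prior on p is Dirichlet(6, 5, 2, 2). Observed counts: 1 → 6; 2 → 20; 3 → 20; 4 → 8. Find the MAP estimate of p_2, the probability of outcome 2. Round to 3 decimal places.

The posterior is Dirichlet(αᵢ + nᵢ) = Dirichlet(12, 25, 22, 10).
For a Dirichlet(a₁,…,a_K) with all aᵢ > 1, the mode has j-th component (aⱼ − 1)/(Σaᵢ − K).
Here Σaᵢ = 69 and K = 4, so p_2 = (25 − 1)/(69 − 4) = 24/65 ≈ 0.369.

MAP estimate: 0.369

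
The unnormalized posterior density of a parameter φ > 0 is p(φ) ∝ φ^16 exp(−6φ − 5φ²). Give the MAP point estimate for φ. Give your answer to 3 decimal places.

ℓ'(φ) = 16/φ − 6 − 10φ. Setting this to zero and multiplying by φ: 10φ² + 6φ − 16 = 0.
φ = (−6 + √(6² + 4·10·16)) / (2·10) = (−6 + √676) / 20 = (−6 + 26)/20 = 1.
ℓ''(φ) = −16/φ² − 10 < 0, confirming a maximum.

φ̂_MAP = 1.000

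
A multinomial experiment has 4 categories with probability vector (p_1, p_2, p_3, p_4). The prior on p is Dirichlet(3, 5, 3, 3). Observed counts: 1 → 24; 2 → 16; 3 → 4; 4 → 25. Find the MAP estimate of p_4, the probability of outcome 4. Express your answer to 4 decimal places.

The posterior is Dirichlet(αᵢ + nᵢ) = Dirichlet(27, 21, 7, 28).
For a Dirichlet(a₁,…,a_K) with all aᵢ > 1, the mode has j-th component (aⱼ − 1)/(Σaᵢ − K).
Here Σaᵢ = 83 and K = 4, so p_4 = (28 − 1)/(83 − 4) = 27/79 ≈ 0.3418.

MAP estimate: 0.3418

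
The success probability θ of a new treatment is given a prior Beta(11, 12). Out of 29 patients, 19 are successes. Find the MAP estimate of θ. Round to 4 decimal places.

Prior: Beta(11, 12).
Data: 19 successes in 29 trials. The binomial likelihood contributes θ^19(1−θ)^10, so the posterior is Beta(11+19, 12+10) = Beta(30, 22).
For Beta(a, b) with a, b > 1 the mode is (a−1)/(a+b−2) = 29/50 ≈ 0.5800.

θ̂_MAP = 0.5800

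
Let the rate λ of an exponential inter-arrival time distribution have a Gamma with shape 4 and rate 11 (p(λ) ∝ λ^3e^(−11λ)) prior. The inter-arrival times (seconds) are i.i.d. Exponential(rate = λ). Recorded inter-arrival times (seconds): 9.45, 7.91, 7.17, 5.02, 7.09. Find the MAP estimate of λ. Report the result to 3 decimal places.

The Exponential(rate=λ) likelihood is ∝ λ^n e^(−λΣtᵢ). Here n = 5 and Σtᵢ = 9.45 + 7.91 + 7.17 + 5.02 + 7.09 = 36.64.
Posterior ∝ λ^3e^(−11λ) · λ^5e^(−36.64λ) = λ^8e^(−47.64λ), i.e. Gamma(9, 47.64).
Mode = (a−1)/b = 8/47.64 ≈ 0.168.

λ̂_MAP = 0.168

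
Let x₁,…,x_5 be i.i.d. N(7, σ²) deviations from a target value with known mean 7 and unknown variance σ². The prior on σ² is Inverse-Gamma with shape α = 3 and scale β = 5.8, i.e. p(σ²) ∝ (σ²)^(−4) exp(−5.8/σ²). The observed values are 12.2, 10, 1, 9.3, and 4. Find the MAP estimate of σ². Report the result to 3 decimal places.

σ̂²_MAP = 7.533

Sum of squared deviations about the known mean: SS = (12.2−7)² + (10−7)² + (1−7)² + (9.3−7)² + (4−7)² = 86.33.
The Normal likelihood contributes (σ²)^(−n/2) exp(−SS/(2σ²)), so the posterior is Inverse-Gamma(α + n/2, β + SS/2) = Inverse-Gamma(5.5, 48.965).
The mode of Inverse-Gamma(a, b) is b/(a+1) = 48.965/6.5 ≈ 7.533.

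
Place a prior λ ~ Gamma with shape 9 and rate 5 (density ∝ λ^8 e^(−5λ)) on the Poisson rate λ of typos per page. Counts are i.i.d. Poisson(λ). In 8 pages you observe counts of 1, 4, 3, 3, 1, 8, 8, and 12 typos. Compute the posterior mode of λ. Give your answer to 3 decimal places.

λ̂_MAP = 3.692

Σxᵢ = 1+4+3+3+1+8+8+12 = 40, with n = 8.
Posterior ∝ λ^8e^(−5λ) · λ^40e^(−8λ) = λ^48e^(−13λ), i.e. Gamma(shape=49, rate=13).
The mode of a Gamma(a, b) with a ≥ 1 (shape–rate) is (a−1)/b = 48/13 ≈ 3.692.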